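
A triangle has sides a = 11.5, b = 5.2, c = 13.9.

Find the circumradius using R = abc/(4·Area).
s = (a+b+c)/2 = 15.3
Area = √(s(s-a)(s-b)(s-c)) = √(15.3·3.8·10.1·1.4) = 28.6723
R = abc/(4·Area) = (11.5·5.2·13.9)/(4·28.6723) = 831.22/114.6892 = 7.248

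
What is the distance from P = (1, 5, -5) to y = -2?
d = |0(1) + 1(5) + 0(-5) - (-2)| / √(0² + 1² + 0²) = 7/√1 = 7.0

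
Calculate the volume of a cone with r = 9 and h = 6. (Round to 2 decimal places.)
Volume = (1/3) * pi * r² * h
Volume = (1/3) * pi * 9² * 6
Volume = (1/3) * pi * 81 * 6
Volume = (1/3) * pi * 486
Volume = 508.94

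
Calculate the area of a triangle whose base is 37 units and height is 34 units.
Area = (1/2) * base * height
Area = (1/2) * 37 * 34
Area = 629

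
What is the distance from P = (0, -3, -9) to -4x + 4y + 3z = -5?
d = |(-4)(0) + 4(-3) + 3(-9) - (-5)| / √((-4)² + 4² + 3²) = 34/√41 = 5.31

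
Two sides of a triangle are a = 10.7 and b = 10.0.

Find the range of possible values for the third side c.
By the triangle inequality: |a - b| < c < a + b
|10.7 - 10.0| < c < 10.7 + 10.0
0.7 < c < 20.7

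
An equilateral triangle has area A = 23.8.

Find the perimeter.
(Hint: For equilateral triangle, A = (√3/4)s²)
A = (√3/4)s²  →  s² = 4A/√3 = 4·23.8/√3 = 54.9637
s = 7.41375
Perimeter = 3s = 22.24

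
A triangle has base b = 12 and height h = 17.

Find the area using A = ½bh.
A = ½·12·17 = 102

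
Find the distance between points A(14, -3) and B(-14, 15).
Using the distance formula: d = sqrt((x₂-x₁)² + (y₂-y₁)²)
dx = (-14) - 14 = -28
dy = 15 - (-3) = 18
d = sqrt((-28)² + 18²) = sqrt(784 + 324) = sqrt(1108) = 33.29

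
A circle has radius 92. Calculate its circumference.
Circumference = 2 * pi * r
Circumference = 2 * pi * 92
Circumference = 578.05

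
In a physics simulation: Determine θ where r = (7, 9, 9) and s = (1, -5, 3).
r·s = -11, |r|² = 211, |s|² = 35
cos θ = -11/√7385 ≈ -0.128
θ ≈ 97.35°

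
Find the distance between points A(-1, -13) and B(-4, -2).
Using the distance formula: d = sqrt((x₂-x₁)² + (y₂-y₁)²)
dx = (-4) - (-1) = -3
dy = (-2) - (-13) = 11
d = sqrt((-3)² + 11²) = sqrt(9 + 121) = sqrt(130) = 11.40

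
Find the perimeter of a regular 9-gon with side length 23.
Perimeter = number of sides * side length
Perimeter = 9 * 23
Perimeter = 207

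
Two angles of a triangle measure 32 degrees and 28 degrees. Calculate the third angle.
Sum of angles in a triangle = 180 degrees
Third angle = 180 - 32 - 28
Third angle = 120 degrees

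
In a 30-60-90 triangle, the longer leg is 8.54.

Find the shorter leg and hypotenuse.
In a 30-60-90 triangle, sides are in ratio 1 : √3 : 2.
Long leg = short leg·√3  →  short leg = 8.54/√3 = 4.931
Hypotenuse = 2·(short leg) = 2·8.54/√3 = 9.861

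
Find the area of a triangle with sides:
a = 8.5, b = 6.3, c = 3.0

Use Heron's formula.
s = (a+b+c)/2 = (8.5+6.3+3.0)/2 = 8.9
A = √(s(s-a)(s-b)(s-c)) = √(8.9·0.4·2.6·5.9)
A = √54.6104 = 7.39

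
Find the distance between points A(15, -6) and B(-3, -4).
Using the distance formula: d = sqrt((x₂-x₁)² + (y₂-y₁)²)
dx = (-3) - 15 = -18
dy = (-4) - (-6) = 2
d = sqrt((-18)² + 2²) = sqrt(324 + 4) = sqrt(328) = 18.11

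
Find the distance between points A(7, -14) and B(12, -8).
Using the distance formula: d = sqrt((x₂-x₁)² + (y₂-y₁)²)
dx = 12 - 7 = 5
dy = (-8) - (-14) = 6
d = sqrt(5² + 6²) = sqrt(25 + 36) = sqrt(61) = 7.81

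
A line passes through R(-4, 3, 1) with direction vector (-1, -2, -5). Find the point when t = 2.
P(2) = (-4 + (-1)(2), 3 + (-2)(2), 1 + (-5)(2)) = (-6, -1, -9)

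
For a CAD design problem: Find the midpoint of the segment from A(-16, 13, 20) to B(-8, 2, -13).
Midpoint = ((-16-8)/2, (13+2)/2, (20-13)/2) = (-12, 7.5, 3.5)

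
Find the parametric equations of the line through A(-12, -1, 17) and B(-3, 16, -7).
Direction vector d = B - A = (9, 17, -24)
x = -12 + 9t, y = -1 + 17t, z = 17 - 24t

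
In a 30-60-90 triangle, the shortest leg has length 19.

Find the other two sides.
Long leg = 19√3 = 32.91, Hypotenuse = 38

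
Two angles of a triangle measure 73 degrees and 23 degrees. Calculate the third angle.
Sum of angles in a triangle = 180 degrees
Third angle = 180 - 73 - 23
Third angle = 84 degrees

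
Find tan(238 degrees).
tan(238 degrees) = 1.6003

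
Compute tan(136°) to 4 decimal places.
tan(136 degrees) = -0.9657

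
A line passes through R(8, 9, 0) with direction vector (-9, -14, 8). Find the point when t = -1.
P(-1) = (8 + (-9)(-1), 9 + (-14)(-1), 0 + 8(-1)) = (17, 23, -8)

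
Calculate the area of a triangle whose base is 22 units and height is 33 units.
Area = (1/2) * base * height
Area = (1/2) * 22 * 33
Area = 363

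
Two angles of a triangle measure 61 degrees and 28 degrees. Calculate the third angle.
Sum of angles in a triangle = 180 degrees
Third angle = 180 - 61 - 28
Third angle = 91 degrees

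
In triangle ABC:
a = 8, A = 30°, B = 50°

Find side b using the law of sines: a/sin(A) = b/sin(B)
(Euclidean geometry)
b = a·sin(B)/sin(A) = 8·sin(50°)/sin(30°)
b = 8·0.766044/0.500000 = 12.26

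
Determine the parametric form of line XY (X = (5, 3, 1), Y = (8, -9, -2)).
Direction vector d = Y - X = (3, -12, -3)
x = 5 + 3t, y = 3 - 12t, z = 1 - 3t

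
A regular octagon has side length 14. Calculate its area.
For a regular 8-gon with side length s = 14:
Apothem a = s / (2*tan(pi/8)) = 14 / (2*tan(pi/8)) ≈ 16.8995
Perimeter P = 8 * 14 = 112
Area = (1/2) * P * a = (1/2) * 112 * 16.8995 = 946.37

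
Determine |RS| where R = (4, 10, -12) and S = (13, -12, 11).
d = √[(9)² + (-22)² + (23)²] = √1094 = 33.08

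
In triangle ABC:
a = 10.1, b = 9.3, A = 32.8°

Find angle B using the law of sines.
sin(B)/b = sin(A)/a
sin(B) = b·sin(A)/a = 9.3·sin(32.8°)/10.1 = 0.498801
B = arcsin(0.498801) = 29.92°  (b ≤ a, so B ≤ A and the acute solution is unique)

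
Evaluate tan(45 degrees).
tan(45 degrees) = 1
Decimal approximation: 1.0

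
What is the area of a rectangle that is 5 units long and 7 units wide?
Area = length * width
Area = 5 * 7
Area = 35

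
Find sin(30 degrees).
sin(30 degrees) = 1/2
Decimal approximation: 0.5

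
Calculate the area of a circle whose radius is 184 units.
Area = pi * r²
Area = pi * 184²
Area = pi * 33856
Area = 106361.76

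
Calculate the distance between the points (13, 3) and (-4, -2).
Using the distance formula: d = sqrt((x₂-x₁)² + (y₂-y₁)²)
dx = (-4) - 13 = -17
dy = (-2) - 3 = -5
d = sqrt((-17)² + (-5)²) = sqrt(289 + 25) = sqrt(314) = 17.72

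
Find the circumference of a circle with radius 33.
Circumference = 2 * pi * r
Circumference = 2 * pi * 33
Circumference = 207.35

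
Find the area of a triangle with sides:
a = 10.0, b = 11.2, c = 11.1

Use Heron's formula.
s = (a+b+c)/2 = (10.0+11.2+11.1)/2 = 16.15
A = √(s(s-a)(s-b)(s-c)) = √(16.15·6.15·4.95·5.05)
A = √2482.81 = 49.83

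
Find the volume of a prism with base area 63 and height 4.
Volume = base area * height
Volume = 63 * 4
Volume = 252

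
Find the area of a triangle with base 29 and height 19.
Area = (1/2) * base * height
Area = (1/2) * 29 * 19
Area = 275.50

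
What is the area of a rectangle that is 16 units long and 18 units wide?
Area = length * width
Area = 16 * 18
Area = 288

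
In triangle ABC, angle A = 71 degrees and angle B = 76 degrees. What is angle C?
Sum of angles in a triangle = 180 degrees
Third angle = 180 - 71 - 76
Third angle = 33 degrees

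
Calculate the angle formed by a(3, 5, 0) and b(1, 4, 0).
a·b = 23, |a|² = 34, |b|² = 17
cos θ = 23/√578 ≈ 0.9567
θ ≈ 16.93°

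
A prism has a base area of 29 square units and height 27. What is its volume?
Volume = base area * height
Volume = 29 * 27
Volume = 783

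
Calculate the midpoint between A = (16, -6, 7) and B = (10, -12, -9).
Midpoint = ((16+10)/2, (-6-12)/2, (7-9)/2) = (13, -9, -1)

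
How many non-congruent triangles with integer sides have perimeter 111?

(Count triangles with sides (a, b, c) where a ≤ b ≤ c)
With a ≤ b ≤ c and a + b + c = 111, the triangle inequality a + b > c gives c < 111/2, so c ≤ 55.
Iterate a from 1 to ⌊p/3⌋ = 37; for each a, b ranges from a to ⌊(p−a)/2⌋ with c = p − a − b, keeping only c ≥ b.
Triples: (1, 55, 55), (2, 54, 55), (3, 53, 55), …
Count = 271 triangles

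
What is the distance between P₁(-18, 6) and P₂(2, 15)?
Using the distance formula: d = sqrt((x₂-x₁)² + (y₂-y₁)²)
dx = 2 - (-18) = 20
dy = 15 - 6 = 9
d = sqrt(20² + 9²) = sqrt(400 + 81) = sqrt(481) = 21.93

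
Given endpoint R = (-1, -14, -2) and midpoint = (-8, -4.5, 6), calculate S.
S = (2×(-8) - (-1), 2×(-4.5) - (-14), 2×6 - (-2)) = (-15, 5, 14)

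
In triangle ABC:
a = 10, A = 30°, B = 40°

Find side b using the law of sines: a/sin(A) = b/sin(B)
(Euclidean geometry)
b = a·sin(B)/sin(A) = 10·sin(40°)/sin(30°)
b = 10·0.642788/0.500000 = 12.86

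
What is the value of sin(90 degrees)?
sin(90 degrees) = 1
Decimal approximation: 1.0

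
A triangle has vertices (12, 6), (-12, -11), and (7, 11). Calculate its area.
Using the coordinate formula: Area = (1/2)|x₁(y₂-y₃) + x₂(y₃-y₁) + x₃(y₁-y₂)|
Area = (1/2)|12((-11)-11) + (-12)(11-6) + 7(6-(-11))|
Area = (1/2)|12*(-22) + (-12)*5 + 7*17|
Area = (1/2)|(-264) + (-60) + 119|
Area = (1/2)*205 = 102.50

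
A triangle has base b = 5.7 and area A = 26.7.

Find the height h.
A = ½bh  →  h = 2A/b
h = 2·26.7/5.7 = 9.368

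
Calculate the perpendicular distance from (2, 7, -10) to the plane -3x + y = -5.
d = |(-3)(2) + 1(7) + 0(-10) - (-5)| / √((-3)² + 1² + 0²) = 6/√10 = 1.897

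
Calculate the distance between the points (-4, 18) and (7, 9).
Using the distance formula: d = sqrt((x₂-x₁)² + (y₂-y₁)²)
dx = 7 - (-4) = 11
dy = 9 - 18 = -9
d = sqrt(11² + (-9)²) = sqrt(121 + 81) = sqrt(202) = 14.21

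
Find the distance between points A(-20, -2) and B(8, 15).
Using the distance formula: d = sqrt((x₂-x₁)² + (y₂-y₁)²)
dx = 8 - (-20) = 28
dy = 15 - (-2) = 17
d = sqrt(28² + 17²) = sqrt(784 + 289) = sqrt(1073) = 32.76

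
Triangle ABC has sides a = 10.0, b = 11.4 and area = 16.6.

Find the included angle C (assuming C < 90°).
Area = ½ab·sin(C)  →  sin(C) = 2·Area/(ab)
sin(C) = 2·16.6/(10.0·11.4) = 0.291228
C = arcsin(0.291228) = 16.93°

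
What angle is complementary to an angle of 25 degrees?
Complementary angles sum to 90 degrees.
Other angle = 90 - 25
Other angle = 65 degrees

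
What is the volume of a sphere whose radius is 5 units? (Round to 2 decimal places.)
Volume = (4/3) * pi * r³
Volume = (4/3) * pi * 5³
Volume = (4/3) * pi * 125
Volume = 523.60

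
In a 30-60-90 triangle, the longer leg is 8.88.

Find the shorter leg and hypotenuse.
In a 30-60-90 triangle, sides are in ratio 1 : √3 : 2.
Long leg = short leg·√3  →  short leg = 8.88/√3 = 5.127
Hypotenuse = 2·(short leg) = 2·8.88/√3 = 10.25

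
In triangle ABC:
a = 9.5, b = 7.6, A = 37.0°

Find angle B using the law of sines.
sin(B)/b = sin(A)/a
sin(B) = b·sin(A)/a = 7.6·sin(37.0°)/9.5 = 0.481452
B = arcsin(0.481452) = 28.78°  (b ≤ a, so B ≤ A and the acute solution is unique)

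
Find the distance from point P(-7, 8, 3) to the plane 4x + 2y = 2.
d = |4(-7) + 2(8) + 0(3) - (2)| / √(4² + 2² + 0²) = 14/√20 = 3.13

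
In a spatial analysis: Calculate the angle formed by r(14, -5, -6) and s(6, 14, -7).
r·s = 56, |r|² = 257, |s|² = 281
cos θ = 56/√72217 ≈ 0.2084
θ ≈ 77.97°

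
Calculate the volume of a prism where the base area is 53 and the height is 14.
Volume = base area * height
Volume = 53 * 14
Volume = 742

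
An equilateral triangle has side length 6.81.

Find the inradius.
For an equilateral triangle, r = s/(2√3) where s is the side.
r = 6.81/(2√3) = 6.81/3.464102 = 1.966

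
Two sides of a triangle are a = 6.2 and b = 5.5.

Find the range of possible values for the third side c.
By the triangle inequality: |a - b| < c < a + b
|6.2 - 5.5| < c < 6.2 + 5.5
0.7 < c < 11.7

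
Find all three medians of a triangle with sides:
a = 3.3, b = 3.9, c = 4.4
Using m_x = ½√(2y² + 2z² - x²):
m_a = ½√(2·3.9² + 2·4.4² - 3.3²) = ½√58.25 = 3.816
m_b = ½√(2·3.3² + 2·4.4² - 3.9²) = ½√45.29 = 3.365
m_c = ½√(2·3.3² + 2·3.9² - 4.4²) = ½√32.84 = 2.865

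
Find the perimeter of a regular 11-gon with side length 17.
Perimeter = number of sides * side length
Perimeter = 11 * 17
Perimeter = 187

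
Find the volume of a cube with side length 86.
Volume = s³
Volume = 86³
Volume = 636056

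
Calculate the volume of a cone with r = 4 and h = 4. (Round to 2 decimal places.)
Volume = (1/3) * pi * r² * h
Volume = (1/3) * pi * 4² * 4
Volume = (1/3) * pi * 16 * 4
Volume = (1/3) * pi * 64
Volume = 67.02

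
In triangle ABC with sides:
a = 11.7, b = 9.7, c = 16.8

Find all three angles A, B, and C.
By the law of cosines:
cos(A) = (b² + c² - a²)/(2bc) = 0.734659  →  A = 42.72°
cos(B) = (a² + c² - b²)/(2ac) = 0.826821  →  B = 34.23°
cos(C) = (a² + b² - c²)/(2ab) = -0.225835  →  C = 103.1°
Check: A + B + C = 180.0° ✓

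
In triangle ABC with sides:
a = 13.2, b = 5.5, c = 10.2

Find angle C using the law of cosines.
cos(C) = (a² + b² - c²)/(2ab)
cos(C) = (13.2² + 5.5² - 10.2²)/(2·13.2·5.5) = 100.45/145.2 = 0.691804
C = arccos(0.691804) = 46.23°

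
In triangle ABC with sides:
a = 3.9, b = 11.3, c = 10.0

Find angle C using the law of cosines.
cos(C) = (a² + b² - c²)/(2ab)
cos(C) = (3.9² + 11.3² - 10.0²)/(2·3.9·11.3) = 42.9/88.14 = 0.486726
C = arccos(0.486726) = 60.87°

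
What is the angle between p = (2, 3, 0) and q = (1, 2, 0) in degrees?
p·q = 8, |p|² = 13, |q|² = 5
cos θ = 8/√65 ≈ 0.9923
θ ≈ 7.125°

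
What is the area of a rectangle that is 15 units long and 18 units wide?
Area = length * width
Area = 15 * 18
Area = 270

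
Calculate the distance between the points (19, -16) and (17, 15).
Using the distance formula: d = sqrt((x₂-x₁)² + (y₂-y₁)²)
dx = 17 - 19 = -2
dy = 15 - (-16) = 31
d = sqrt((-2)² + 31²) = sqrt(4 + 961) = sqrt(965) = 31.06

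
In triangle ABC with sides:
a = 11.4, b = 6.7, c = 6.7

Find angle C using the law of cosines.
cos(C) = (a² + b² - c²)/(2ab)
cos(C) = (11.4² + 6.7² - 6.7²)/(2·11.4·6.7) = 129.96/152.76 = 0.850746
C = arccos(0.850746) = 31.71°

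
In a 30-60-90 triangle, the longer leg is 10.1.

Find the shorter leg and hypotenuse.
In a 30-60-90 triangle, sides are in ratio 1 : √3 : 2.
Long leg = short leg·√3  →  short leg = 10.1/√3 = 5.831
Hypotenuse = 2·(short leg) = 2·10.1/√3 = 11.66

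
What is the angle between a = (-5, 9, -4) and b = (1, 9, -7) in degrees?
a·b = 104, |a|² = 122, |b|² = 131
cos θ = 104/√15982 ≈ 0.8227
θ ≈ 34.65°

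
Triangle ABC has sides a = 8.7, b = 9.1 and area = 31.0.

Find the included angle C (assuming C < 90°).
Area = ½ab·sin(C)  →  sin(C) = 2·Area/(ab)
sin(C) = 2·31.0/(8.7·9.1) = 0.783125
C = arcsin(0.783125) = 51.55°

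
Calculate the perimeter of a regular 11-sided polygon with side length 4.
Perimeter = number of sides * side length
Perimeter = 11 * 4
Perimeter = 44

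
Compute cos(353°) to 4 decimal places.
cos(353 degrees) = 0.9925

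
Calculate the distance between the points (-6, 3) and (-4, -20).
Using the distance formula: d = sqrt((x₂-x₁)² + (y₂-y₁)²)
dx = (-4) - (-6) = 2
dy = (-20) - 3 = -23
d = sqrt(2² + (-23)²) = sqrt(4 + 529) = sqrt(533) = 23.09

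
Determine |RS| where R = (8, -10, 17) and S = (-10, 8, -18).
d = √[(-18)² + (18)² + (-35)²] = √1873 = 43.28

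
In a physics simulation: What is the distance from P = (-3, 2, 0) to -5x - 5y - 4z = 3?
d = |(-5)(-3) + (-5)(2) + (-4)(0) - (3)| / √((-5)² + (-5)² + (-4)²) = 2/√66 = 0.2462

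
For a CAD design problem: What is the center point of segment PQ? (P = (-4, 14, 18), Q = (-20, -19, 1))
Midpoint = ((-4-20)/2, (14-19)/2, (18+1)/2) = (-12, -2.5, 9.5)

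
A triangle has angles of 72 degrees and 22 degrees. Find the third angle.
Sum of angles in a triangle = 180 degrees
Third angle = 180 - 72 - 22
Third angle = 86 degrees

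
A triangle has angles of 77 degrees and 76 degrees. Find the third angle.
Sum of angles in a triangle = 180 degrees
Third angle = 180 - 77 - 76
Third angle = 27 degrees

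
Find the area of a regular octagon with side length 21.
For a regular 8-gon with side length s = 21:
Apothem a = s / (2*tan(pi/8)) = 21 / (2*tan(pi/8)) ≈ 25.34924
Perimeter P = 8 * 21 = 168
Area = (1/2) * P * a = (1/2) * 168 * 25.34924 = 2129.34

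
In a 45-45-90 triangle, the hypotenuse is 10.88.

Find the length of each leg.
In a 45-45-90 triangle, hypotenuse = leg·√2  →  leg = hypotenuse/√2
leg = 10.88/√2 = 7.693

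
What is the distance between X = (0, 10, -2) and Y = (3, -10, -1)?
d = √[(3)² + (-20)² + (1)²] = √410 = 20.25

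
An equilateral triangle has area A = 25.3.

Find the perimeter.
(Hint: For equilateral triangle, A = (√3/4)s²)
A = (√3/4)s²  →  s² = 4A/√3 = 4·25.3/√3 = 58.4278
s = 7.64381
Perimeter = 3s = 22.93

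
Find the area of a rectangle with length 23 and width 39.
Area = length * width
Area = 23 * 39
Area = 897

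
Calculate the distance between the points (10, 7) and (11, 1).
Using the distance formula: d = sqrt((x₂-x₁)² + (y₂-y₁)²)
dx = 11 - 10 = 1
dy = 1 - 7 = -6
d = sqrt(1² + (-6)²) = sqrt(1 + 36) = sqrt(37) = 6.08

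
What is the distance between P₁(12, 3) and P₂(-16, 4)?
Using the distance formula: d = sqrt((x₂-x₁)² + (y₂-y₁)²)
dx = (-16) - 12 = -28
dy = 4 - 3 = 1
d = sqrt((-28)² + 1²) = sqrt(784 + 1) = sqrt(785) = 28.02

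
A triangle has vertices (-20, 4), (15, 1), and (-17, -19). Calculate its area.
Using the coordinate formula: Area = (1/2)|x₁(y₂-y₃) + x₂(y₃-y₁) + x₃(y₁-y₂)|
Area = (1/2)|(-20)(1-(-19)) + 15((-19)-4) + (-17)(4-1)|
Area = (1/2)|(-20)*20 + 15*(-23) + (-17)*3|
Area = (1/2)|(-400) + (-345) + (-51)|
Area = (1/2)*796 = 398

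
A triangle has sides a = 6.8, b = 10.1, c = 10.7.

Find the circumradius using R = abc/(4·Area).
s = (a+b+c)/2 = 13.8
Area = √(s(s-a)(s-b)(s-c)) = √(13.8·7·3.7·3.1) = 33.2867
R = abc/(4·Area) = (6.8·10.1·10.7)/(4·33.2867) = 734.876/133.1468 = 5.519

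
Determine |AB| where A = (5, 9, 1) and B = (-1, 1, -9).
d = √[(-6)² + (-8)² + (-10)²] = √200 = 14.14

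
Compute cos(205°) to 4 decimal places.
cos(205 degrees) = -0.9063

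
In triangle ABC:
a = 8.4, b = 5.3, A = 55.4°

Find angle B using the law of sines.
sin(B)/b = sin(A)/a
sin(B) = b·sin(A)/a = 5.3·sin(55.4°)/8.4 = 0.519360
B = arcsin(0.519360) = 31.29°  (b ≤ a, so B ≤ A and the acute solution is unique)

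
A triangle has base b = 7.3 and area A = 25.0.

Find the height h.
A = ½bh  →  h = 2A/b
h = 2·25.0/7.3 = 6.849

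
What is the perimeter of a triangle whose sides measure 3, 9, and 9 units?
Perimeter = sum of all sides
Perimeter = 3 + 9 + 9
Perimeter = 21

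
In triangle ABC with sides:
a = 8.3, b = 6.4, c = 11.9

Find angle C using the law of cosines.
cos(C) = (a² + b² - c²)/(2ab)
cos(C) = (8.3² + 6.4² - 11.9²)/(2·8.3·6.4) = -31.76/106.24 = -0.298946
C = arccos(-0.298946) = 107.4°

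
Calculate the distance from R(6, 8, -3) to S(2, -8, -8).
d = √[(-4)² + (-16)² + (-5)²] = √297 = 17.23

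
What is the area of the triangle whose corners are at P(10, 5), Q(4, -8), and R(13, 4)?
Using the coordinate formula: Area = (1/2)|x₁(y₂-y₃) + x₂(y₃-y₁) + x₃(y₁-y₂)|
Area = (1/2)|10((-8)-4) + 4(4-5) + 13(5-(-8))|
Area = (1/2)|10*(-12) + 4*(-1) + 13*13|
Area = (1/2)|(-120) + (-4) + 169|
Area = (1/2)*45 = 22.50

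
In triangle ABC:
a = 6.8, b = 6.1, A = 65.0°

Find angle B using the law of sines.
sin(B)/b = sin(A)/a
sin(B) = b·sin(A)/a = 6.1·sin(65.0°)/6.8 = 0.813011
B = arcsin(0.813011) = 54.39°  (b ≤ a, so B ≤ A and the acute solution is unique)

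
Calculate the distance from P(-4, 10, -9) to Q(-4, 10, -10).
d = √[(0)² + (0)² + (-1)²] = √1 = 1.0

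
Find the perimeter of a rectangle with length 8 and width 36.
Perimeter = 2 * (length + width)
Perimeter = 2 * (8 + 36)
Perimeter = 2 * 44
Perimeter = 88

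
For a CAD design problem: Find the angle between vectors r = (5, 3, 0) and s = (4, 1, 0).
r·s = 23, |r|² = 34, |s|² = 17
cos θ = 23/√578 ≈ 0.9567
θ ≈ 16.93°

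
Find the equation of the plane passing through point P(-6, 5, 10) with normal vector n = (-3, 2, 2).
d = n·P = (-3)(-6) + (2)(5) + (2)(10) = 48
Plane: -3x + 2y + 2z = 48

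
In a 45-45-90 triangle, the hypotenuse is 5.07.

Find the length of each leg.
In a 45-45-90 triangle, hypotenuse = leg·√2  →  leg = hypotenuse/√2
leg = 5.07/√2 = 3.585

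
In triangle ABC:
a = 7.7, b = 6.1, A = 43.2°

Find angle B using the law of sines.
sin(B)/b = sin(A)/a
sin(B) = b·sin(A)/a = 6.1·sin(43.2°)/7.7 = 0.542304
B = arcsin(0.542304) = 32.84°  (b ≤ a, so B ≤ A and the acute solution is unique)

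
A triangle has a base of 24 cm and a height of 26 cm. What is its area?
Area = (1/2) * base * height
Area = (1/2) * 24 * 26
Area = 312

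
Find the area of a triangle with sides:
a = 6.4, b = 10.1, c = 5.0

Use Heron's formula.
s = (a+b+c)/2 = (6.4+10.1+5.0)/2 = 10.75
A = √(s(s-a)(s-b)(s-c)) = √(10.75·4.35·0.65·5.75)
A = √174.775 = 13.22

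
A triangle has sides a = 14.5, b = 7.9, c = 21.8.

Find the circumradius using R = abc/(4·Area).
s = (a+b+c)/2 = 22.1
Area = √(s(s-a)(s-b)(s-c)) = √(22.1·7.6·14.2·0.3) = 26.749
R = abc/(4·Area) = (14.5·7.9·21.8)/(4·26.749) = 2497.19/106.996 = 23.34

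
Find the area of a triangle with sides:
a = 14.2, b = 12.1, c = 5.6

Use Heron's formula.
s = (a+b+c)/2 = (14.2+12.1+5.6)/2 = 15.95
A = √(s(s-a)(s-b)(s-c)) = √(15.95·1.75·3.85·10.35)
A = √1112.24 = 33.35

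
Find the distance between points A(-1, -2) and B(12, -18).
Using the distance formula: d = sqrt((x₂-x₁)² + (y₂-y₁)²)
dx = 12 - (-1) = 13
dy = (-18) - (-2) = -16
d = sqrt(13² + (-16)²) = sqrt(169 + 256) = sqrt(425) = 20.62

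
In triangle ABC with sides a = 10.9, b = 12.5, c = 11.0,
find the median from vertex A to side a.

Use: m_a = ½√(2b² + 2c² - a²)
m_a = ½√(2·12.5² + 2·11.0² - 10.9²)
m_a = ½√(312.5 + 242 - 118.81) = ½√435.69 = 10.44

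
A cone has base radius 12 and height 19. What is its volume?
Volume = (1/3) * pi * r² * h
Volume = (1/3) * pi * 12² * 19
Volume = (1/3) * pi * 144 * 19
Volume = (1/3) * pi * 2736
Volume = 2865.13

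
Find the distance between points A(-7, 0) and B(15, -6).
Using the distance formula: d = sqrt((x₂-x₁)² + (y₂-y₁)²)
dx = 15 - (-7) = 22
dy = (-6) - 0 = -6
d = sqrt(22² + (-6)²) = sqrt(484 + 36) = sqrt(520) = 22.80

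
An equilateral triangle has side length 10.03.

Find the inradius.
For an equilateral triangle, r = s/(2√3) where s is the side.
r = 10.03/(2√3) = 10.03/3.464102 = 2.895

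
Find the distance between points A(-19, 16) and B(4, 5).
Using the distance formula: d = sqrt((x₂-x₁)² + (y₂-y₁)²)
dx = 4 - (-19) = 23
dy = 5 - 16 = -11
d = sqrt(23² + (-11)²) = sqrt(529 + 121) = sqrt(650) = 25.50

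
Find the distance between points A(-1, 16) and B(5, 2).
Using the distance formula: d = sqrt((x₂-x₁)² + (y₂-y₁)²)
dx = 5 - (-1) = 6
dy = 2 - 16 = -14
d = sqrt(6² + (-14)²) = sqrt(36 + 196) = sqrt(232) = 15.23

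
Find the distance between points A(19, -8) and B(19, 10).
Using the distance formula: d = sqrt((x₂-x₁)² + (y₂-y₁)²)
dx = 19 - 19 = 0
dy = 10 - (-8) = 18
d = sqrt(0² + 18²) = sqrt(0 + 324) = sqrt(324) = 18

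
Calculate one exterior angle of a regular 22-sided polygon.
Exterior angle of a regular n-gon = 360/n
Exterior angle = 360/22
Exterior angle = 16.36 degrees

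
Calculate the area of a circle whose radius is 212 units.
Area = pi * r²
Area = pi * 212²
Area = pi * 44944
Area = 141195.74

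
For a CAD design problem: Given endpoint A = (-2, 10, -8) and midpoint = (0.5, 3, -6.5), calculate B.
B = (2×0.5 - (-2), 2×3 - 10, 2×(-6.5) - (-8)) = (3, -4, -5)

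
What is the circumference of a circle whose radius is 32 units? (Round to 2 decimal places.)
Circumference = 2 * pi * r
Circumference = 2 * pi * 32
Circumference = 201.06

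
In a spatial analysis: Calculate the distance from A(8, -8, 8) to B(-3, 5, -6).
d = √[(-11)² + (13)² + (-14)²] = √486 = 22.05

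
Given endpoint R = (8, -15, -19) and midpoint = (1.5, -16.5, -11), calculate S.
S = (2×1.5 - 8, 2×(-16.5) - (-15), 2×(-11) - (-19)) = (-5, -18, -3)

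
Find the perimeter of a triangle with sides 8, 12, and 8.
Perimeter = sum of all sides
Perimeter = 8 + 12 + 8
Perimeter = 28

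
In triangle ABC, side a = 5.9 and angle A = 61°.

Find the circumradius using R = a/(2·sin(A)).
R = a/(2·sin(A)) = 5.9/(2·sin(61°))
R = 5.9/(2·0.874620) = 5.9/1.749239 = 3.373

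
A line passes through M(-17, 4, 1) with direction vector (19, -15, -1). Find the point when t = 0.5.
P(0.5) = (-17 + 19(0.5), 4 + (-15)(0.5), 1 + (-1)(0.5)) = (-7.5, -3.5, 0.5)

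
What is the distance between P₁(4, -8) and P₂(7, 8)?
Using the distance formula: d = sqrt((x₂-x₁)² + (y₂-y₁)²)
dx = 7 - 4 = 3
dy = 8 - (-8) = 16
d = sqrt(3² + 16²) = sqrt(9 + 256) = sqrt(265) = 16.28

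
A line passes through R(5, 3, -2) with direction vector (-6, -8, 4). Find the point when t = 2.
P(2) = (5 + (-6)(2), 3 + (-8)(2), -2 + 4(2)) = (-7, -13, 6)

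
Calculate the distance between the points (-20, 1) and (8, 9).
Using the distance formula: d = sqrt((x₂-x₁)² + (y₂-y₁)²)
dx = 8 - (-20) = 28
dy = 9 - 1 = 8
d = sqrt(28² + 8²) = sqrt(784 + 64) = sqrt(848) = 29.12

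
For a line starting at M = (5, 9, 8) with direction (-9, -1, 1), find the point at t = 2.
P(2) = (5 + (-9)(2), 9 + (-1)(2), 8 + 1(2)) = (-13, 7, 10)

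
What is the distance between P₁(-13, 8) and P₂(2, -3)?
Using the distance formula: d = sqrt((x₂-x₁)² + (y₂-y₁)²)
dx = 2 - (-13) = 15
dy = (-3) - 8 = -11
d = sqrt(15² + (-11)²) = sqrt(225 + 121) = sqrt(346) = 18.60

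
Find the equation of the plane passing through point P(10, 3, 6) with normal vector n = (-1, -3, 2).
d = n·P = (-1)(10) + (-3)(3) + (2)(6) = -7
Plane: -x - 3y + 2z = -7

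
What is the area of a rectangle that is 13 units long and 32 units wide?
Area = length * width
Area = 13 * 32
Area = 416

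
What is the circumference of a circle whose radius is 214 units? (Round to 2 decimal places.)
Circumference = 2 * pi * r
Circumference = 2 * pi * 214
Circumference = 1344.60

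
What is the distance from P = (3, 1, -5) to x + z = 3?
d = |1(3) + 0(1) + 1(-5) - (3)| / √(1² + 0² + 1²) = 5/√2 = 3.536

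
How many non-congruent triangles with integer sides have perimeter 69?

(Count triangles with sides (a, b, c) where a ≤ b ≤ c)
With a ≤ b ≤ c and a + b + c = 69, the triangle inequality a + b > c gives c < 69/2, so c ≤ 34.
Iterate a from 1 to ⌊p/3⌋ = 23; for each a, b ranges from a to ⌊(p−a)/2⌋ with c = p − a − b, keeping only c ≥ b.
Triples: (1, 34, 34), (2, 33, 34), (3, 32, 34), …
Count = 108 triangles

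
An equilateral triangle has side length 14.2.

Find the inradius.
For an equilateral triangle, r = s/(2√3) where s is the side.
r = 14.2/(2√3) = 14.2/3.464102 = 4.099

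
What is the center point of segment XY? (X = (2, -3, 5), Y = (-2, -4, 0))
Midpoint = ((2-2)/2, (-3-4)/2, (5+0)/2) = (0, -3.5, 2.5)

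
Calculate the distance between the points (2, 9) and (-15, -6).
Using the distance formula: d = sqrt((x₂-x₁)² + (y₂-y₁)²)
dx = (-15) - 2 = -17
dy = (-6) - 9 = -15
d = sqrt((-17)² + (-15)²) = sqrt(289 + 225) = sqrt(514) = 22.67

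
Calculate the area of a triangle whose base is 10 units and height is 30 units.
Area = (1/2) * base * height
Area = (1/2) * 10 * 30
Area = 150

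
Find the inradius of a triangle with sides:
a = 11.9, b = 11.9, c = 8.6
s = (a+b+c)/2 = (11.9+11.9+8.6)/2 = 16.2
Area = √(s(s-a)(s-b)(s-c)) = √(16.2·4.3·4.3·7.6) = 47.7126
r = Area/s = 47.7126/16.2 = 2.945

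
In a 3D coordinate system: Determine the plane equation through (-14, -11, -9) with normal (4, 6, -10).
d = n·P = (4)(-14) + (6)(-11) + (-10)(-9) = -32
Plane: 4x + 6y - 10z = -32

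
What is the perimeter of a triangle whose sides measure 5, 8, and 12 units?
Perimeter = sum of all sides
Perimeter = 5 + 8 + 12
Perimeter = 25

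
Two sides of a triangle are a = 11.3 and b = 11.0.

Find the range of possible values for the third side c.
By the triangle inequality: |a - b| < c < a + b
|11.3 - 11.0| < c < 11.3 + 11.0
0.3 < c < 22.3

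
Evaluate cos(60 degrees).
cos(60 degrees) = 1/2
Decimal approximation: 0.5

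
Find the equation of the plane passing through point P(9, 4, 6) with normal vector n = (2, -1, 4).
d = n·P = (2)(9) + (-1)(4) + (4)(6) = 38
Plane: 2x - y + 4z = 38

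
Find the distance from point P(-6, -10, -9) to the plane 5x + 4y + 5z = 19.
d = |5(-6) + 4(-10) + 5(-9) - (19)| / √(5² + 4² + 5²) = 134/√66 = 16.49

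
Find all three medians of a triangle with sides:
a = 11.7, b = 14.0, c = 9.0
Using m_x = ½√(2y² + 2z² - x²):
m_a = ½√(2·14.0² + 2·9.0² - 11.7²) = ½√417.11 = 10.21
m_b = ½√(2·11.7² + 2·9.0² - 14.0²) = ½√239.78 = 7.742
m_c = ½√(2·11.7² + 2·14.0² - 9.0²) = ½√584.78 = 12.09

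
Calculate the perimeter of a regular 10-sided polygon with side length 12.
Perimeter = number of sides * side length
Perimeter = 10 * 12
Perimeter = 120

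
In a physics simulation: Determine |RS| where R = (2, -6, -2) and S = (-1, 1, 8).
d = √[(-3)² + (7)² + (10)²] = √158 = 12.57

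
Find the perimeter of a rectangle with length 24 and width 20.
Perimeter = 2 * (length + width)
Perimeter = 2 * (24 + 20)
Perimeter = 2 * 44
Perimeter = 88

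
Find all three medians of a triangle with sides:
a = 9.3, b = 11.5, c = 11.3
Using m_x = ½√(2y² + 2z² - x²):
m_a = ½√(2·11.5² + 2·11.3² - 9.3²) = ½√433.39 = 10.41
m_b = ½√(2·9.3² + 2·11.3² - 11.5²) = ½√296.11 = 8.604
m_c = ½√(2·9.3² + 2·11.5² - 11.3²) = ½√309.79 = 8.8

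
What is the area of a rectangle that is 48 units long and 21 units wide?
Area = length * width
Area = 48 * 21
Area = 1008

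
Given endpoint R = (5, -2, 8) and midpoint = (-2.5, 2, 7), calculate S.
S = (2×(-2.5) - 5, 2×2 - (-2), 2×7 - 8) = (-10, 6, 6)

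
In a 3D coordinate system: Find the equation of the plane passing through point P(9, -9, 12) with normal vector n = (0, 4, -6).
d = n·P = (0)(9) + (4)(-9) + (-6)(12) = -108
Plane: 4y - 6z = -108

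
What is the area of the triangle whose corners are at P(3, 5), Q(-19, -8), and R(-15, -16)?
Using the coordinate formula: Area = (1/2)|x₁(y₂-y₃) + x₂(y₃-y₁) + x₃(y₁-y₂)|
Area = (1/2)|3((-8)-(-16)) + (-19)((-16)-5) + (-15)(5-(-8))|
Area = (1/2)|3*8 + (-19)*(-21) + (-15)*13|
Area = (1/2)|24 + 399 + (-195)|
Area = (1/2)*228 = 114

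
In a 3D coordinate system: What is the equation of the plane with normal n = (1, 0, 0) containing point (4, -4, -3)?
d = n·P = (1)(4) + (0)(-4) + (0)(-3) = 4
Plane: x = 4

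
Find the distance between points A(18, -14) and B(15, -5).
Using the distance formula: d = sqrt((x₂-x₁)² + (y₂-y₁)²)
dx = 15 - 18 = -3
dy = (-5) - (-14) = 9
d = sqrt((-3)² + 9²) = sqrt(9 + 81) = sqrt(90) = 9.49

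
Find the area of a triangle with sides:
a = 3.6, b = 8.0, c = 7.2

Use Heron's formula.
s = (a+b+c)/2 = (3.6+8.0+7.2)/2 = 9.4
A = √(s(s-a)(s-b)(s-c)) = √(9.4·5.8·1.4·2.2)
A = √167.922 = 12.96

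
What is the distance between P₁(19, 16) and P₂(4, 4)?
Using the distance formula: d = sqrt((x₂-x₁)² + (y₂-y₁)²)
dx = 4 - 19 = -15
dy = 4 - 16 = -12
d = sqrt((-15)² + (-12)²) = sqrt(225 + 144) = sqrt(369) = 19.21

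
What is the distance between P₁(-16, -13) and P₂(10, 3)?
Using the distance formula: d = sqrt((x₂-x₁)² + (y₂-y₁)²)
dx = 10 - (-16) = 26
dy = 3 - (-13) = 16
d = sqrt(26² + 16²) = sqrt(676 + 256) = sqrt(932) = 30.53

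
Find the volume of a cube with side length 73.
Volume = s³
Volume = 73³
Volume = 389017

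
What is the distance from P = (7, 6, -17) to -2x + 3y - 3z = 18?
d = |(-2)(7) + 3(6) + (-3)(-17) - (18)| / √((-2)² + 3² + (-3)²) = 37/√22 = 7.888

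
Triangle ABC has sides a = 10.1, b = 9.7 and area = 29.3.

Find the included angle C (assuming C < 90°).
Area = ½ab·sin(C)  →  sin(C) = 2·Area/(ab)
sin(C) = 2·29.3/(10.1·9.7) = 0.598142
C = arcsin(0.598142) = 36.74°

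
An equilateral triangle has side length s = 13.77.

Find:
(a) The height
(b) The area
(a) Height h = s·√3/2 = 13.77·√3/2 = 11.93
(b) Area = (√3/4)·s² = (√3/4)·13.77² = (√3/4)·189.613 = 82.1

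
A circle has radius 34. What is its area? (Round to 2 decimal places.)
Area = pi * r²
Area = pi * 34²
Area = pi * 1156
Area = 3631.68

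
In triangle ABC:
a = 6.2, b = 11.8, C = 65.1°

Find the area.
Using A = ½ab·sin(C):
A = ½·6.2·11.8·sin(65.1°) = ½·73.16·0.907044 = 33.18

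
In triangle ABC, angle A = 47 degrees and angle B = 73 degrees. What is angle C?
Sum of angles in a triangle = 180 degrees
Third angle = 180 - 47 - 73
Third angle = 60 degrees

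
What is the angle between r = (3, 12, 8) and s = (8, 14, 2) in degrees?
r·s = 208, |r|² = 217, |s|² = 264
cos θ = 208/√57288 ≈ 0.869
θ ≈ 29.65°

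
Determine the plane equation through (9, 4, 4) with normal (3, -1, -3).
d = n·P = (3)(9) + (-1)(4) + (-3)(4) = 11
Plane: 3x - y - 3z = 11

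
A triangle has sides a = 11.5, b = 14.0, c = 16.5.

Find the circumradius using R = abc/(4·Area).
s = (a+b+c)/2 = 21
Area = √(s(s-a)(s-b)(s-c)) = √(21·9.5·7·4.5) = 79.2733
R = abc/(4·Area) = (11.5·14.0·16.5)/(4·79.2733) = 2656.5/317.0932 = 8.378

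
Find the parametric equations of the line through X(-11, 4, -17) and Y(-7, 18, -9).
Direction vector d = Y - X = (4, 14, 8)
x = -11 + 4t, y = 4 + 14t, z = -17 + 8t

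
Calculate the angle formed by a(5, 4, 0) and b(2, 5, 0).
a·b = 30, |a|² = 41, |b|² = 29
cos θ = 30/√1189 ≈ 0.87
θ ≈ 29.54°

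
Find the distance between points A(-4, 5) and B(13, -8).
Using the distance formula: d = sqrt((x₂-x₁)² + (y₂-y₁)²)
dx = 13 - (-4) = 17
dy = (-8) - 5 = -13
d = sqrt(17² + (-13)²) = sqrt(289 + 169) = sqrt(458) = 21.40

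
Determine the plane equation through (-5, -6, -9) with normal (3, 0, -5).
d = n·P = (3)(-5) + (0)(-6) + (-5)(-9) = 30
Plane: 3x - 5z = 30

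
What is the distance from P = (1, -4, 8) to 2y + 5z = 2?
d = |0(1) + 2(-4) + 5(8) - (2)| / √(0² + 2² + 5²) = 30/√29 = 5.571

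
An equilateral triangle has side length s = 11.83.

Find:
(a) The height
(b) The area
(a) Height h = s·√3/2 = 11.83·√3/2 = 10.25
(b) Area = (√3/4)·s² = (√3/4)·11.83² = (√3/4)·139.949 = 60.6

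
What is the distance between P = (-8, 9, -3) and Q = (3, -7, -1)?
d = √[(11)² + (-16)² + (2)²] = √381 = 19.52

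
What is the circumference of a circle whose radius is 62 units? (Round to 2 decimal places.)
Circumference = 2 * pi * r
Circumference = 2 * pi * 62
Circumference = 389.56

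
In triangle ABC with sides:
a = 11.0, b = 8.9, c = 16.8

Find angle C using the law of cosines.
cos(C) = (a² + b² - c²)/(2ab)
cos(C) = (11.0² + 8.9² - 16.8²)/(2·11.0·8.9) = -82.03/195.8 = -0.418948
C = arccos(-0.418948) = 114.8°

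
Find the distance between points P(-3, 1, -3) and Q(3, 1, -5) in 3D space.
d = √[(6)² + (0)² + (-2)²] = √40 = 6.325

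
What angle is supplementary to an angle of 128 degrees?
Supplementary angles sum to 180 degrees.
Other angle = 180 - 128
Other angle = 52 degrees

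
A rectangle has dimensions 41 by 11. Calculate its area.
Area = length * width
Area = 41 * 11
Area = 451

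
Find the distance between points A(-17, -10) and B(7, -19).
Using the distance formula: d = sqrt((x₂-x₁)² + (y₂-y₁)²)
dx = 7 - (-17) = 24
dy = (-19) - (-10) = -9
d = sqrt(24² + (-9)²) = sqrt(576 + 81) = sqrt(657) = 25.63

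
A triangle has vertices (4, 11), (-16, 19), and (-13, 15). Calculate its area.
Using the coordinate formula: Area = (1/2)|x₁(y₂-y₃) + x₂(y₃-y₁) + x₃(y₁-y₂)|
Area = (1/2)|4(19-15) + (-16)(15-11) + (-13)(11-19)|
Area = (1/2)|4*4 + (-16)*4 + (-13)*(-8)|
Area = (1/2)|16 + (-64) + 104|
Area = (1/2)*56 = 28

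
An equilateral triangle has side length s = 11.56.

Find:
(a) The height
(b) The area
(a) Height h = s·√3/2 = 11.56·√3/2 = 10.01
(b) Area = (√3/4)·s² = (√3/4)·11.56² = (√3/4)·133.634 = 57.87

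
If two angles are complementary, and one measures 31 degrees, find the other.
Complementary angles sum to 90 degrees.
Other angle = 90 - 31
Other angle = 59 degrees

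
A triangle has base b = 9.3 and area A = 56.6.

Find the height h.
A = ½bh  →  h = 2A/b
h = 2·56.6/9.3 = 12.17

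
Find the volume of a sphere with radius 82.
Volume = (4/3) * pi * r³
Volume = (4/3) * pi * 82³
Volume = (4/3) * pi * 551368
Volume = 2309564.88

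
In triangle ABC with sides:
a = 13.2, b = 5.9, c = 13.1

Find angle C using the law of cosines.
cos(C) = (a² + b² - c²)/(2ab)
cos(C) = (13.2² + 5.9² - 13.1²)/(2·13.2·5.9) = 37.44/155.76 = 0.240370
C = arccos(0.240370) = 76.09°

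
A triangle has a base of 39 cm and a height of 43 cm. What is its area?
Area = (1/2) * base * height
Area = (1/2) * 39 * 43
Area = 838.50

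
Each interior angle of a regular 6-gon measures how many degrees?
Interior angle of a regular n-gon = (n-2)*180/n
Interior angle = (6-2)*180/6
Interior angle = 4*180/6
Interior angle = 720/6
Interior angle = 120 degrees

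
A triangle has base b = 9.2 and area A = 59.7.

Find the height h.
A = ½bh  →  h = 2A/b
h = 2·59.7/9.2 = 12.98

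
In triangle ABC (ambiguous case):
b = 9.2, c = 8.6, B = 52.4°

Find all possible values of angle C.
sin(C)/c = sin(B)/b  →  sin(C) = c·sin(B)/b = 8.6·sin(52.4°)/9.2 = 0.740619
C₁ = arcsin(0.740619) = 47.78°,  C₂ = 180° - C₁ = 132.22°
Check C₂: A = 180° - 52.4° - 132.22° = -4.62° ≤ 0, rejected
C = 47.78° (one solution)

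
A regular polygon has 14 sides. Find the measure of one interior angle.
Interior angle of a regular n-gon = (n-2)*180/n
Interior angle = (14-2)*180/14
Interior angle = 12*180/14
Interior angle = 2160/14
Interior angle = 154.29 degrees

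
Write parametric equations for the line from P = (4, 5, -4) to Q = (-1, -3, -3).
Direction vector d = Q - P = (-5, -8, 1)
x = 4 - 5t, y = 5 - 8t, z = -4 + t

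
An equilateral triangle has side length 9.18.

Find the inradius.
For an equilateral triangle, r = s/(2√3) where s is the side.
r = 9.18/(2√3) = 9.18/3.464102 = 2.65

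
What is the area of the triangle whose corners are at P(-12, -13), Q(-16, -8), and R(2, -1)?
Using the coordinate formula: Area = (1/2)|x₁(y₂-y₃) + x₂(y₃-y₁) + x₃(y₁-y₂)|
Area = (1/2)|(-12)((-8)-(-1)) + (-16)((-1)-(-13)) + 2((-13)-(-8))|
Area = (1/2)|(-12)*(-7) + (-16)*12 + 2*(-5)|
Area = (1/2)|84 + (-192) + (-10)|
Area = (1/2)*118 = 59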